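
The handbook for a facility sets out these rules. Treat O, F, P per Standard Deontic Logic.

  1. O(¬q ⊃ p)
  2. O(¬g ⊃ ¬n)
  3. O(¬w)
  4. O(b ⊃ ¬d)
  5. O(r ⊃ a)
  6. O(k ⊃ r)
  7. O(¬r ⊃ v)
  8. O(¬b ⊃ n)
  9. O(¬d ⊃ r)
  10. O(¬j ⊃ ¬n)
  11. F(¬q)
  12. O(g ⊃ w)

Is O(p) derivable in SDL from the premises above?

Premise 1 is O(¬q ⊃ p), but O(¬q) is not derivable from the premises, so it does not yield O(p).
No other premise forces O(p). An ideal world satisfying every premise can still have p false, so O(p) is not derivable.

No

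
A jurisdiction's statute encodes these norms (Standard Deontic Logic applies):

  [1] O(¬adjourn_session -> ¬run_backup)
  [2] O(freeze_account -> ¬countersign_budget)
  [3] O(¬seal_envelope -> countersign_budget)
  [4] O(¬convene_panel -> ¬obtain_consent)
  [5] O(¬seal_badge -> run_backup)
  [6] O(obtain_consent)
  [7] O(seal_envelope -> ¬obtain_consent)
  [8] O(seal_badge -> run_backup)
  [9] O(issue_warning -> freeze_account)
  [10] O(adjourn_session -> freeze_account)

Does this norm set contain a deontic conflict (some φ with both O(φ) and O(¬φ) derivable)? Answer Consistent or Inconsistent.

Inconsistent

By case analysis on ¬seal_badge: premise 5 gives O(¬seal_badge -> run_backup) and premise 8 gives O(seal_badge -> run_backup), so O(run_backup) either way.
Premise 1, O(¬adjourn_session -> ¬run_backup), contraposes to O(run_backup -> adjourn_session); with O(run_backup) we get O(adjourn_session).
Applying K to premise 10 (O(adjourn_session -> freeze_account)) and O(adjourn_session) yields O(freeze_account).
From O(freeze_account) and premise 2, O(freeze_account -> ¬countersign_budget), we obtain O(¬countersign_budget).
Premise 3 is O(¬seal_envelope -> countersign_budget); contrapositively O(¬countersign_budget -> seal_envelope). Since O(¬countersign_budget) holds, K gives O(seal_envelope).
From O(seal_envelope) and premise 7, O(seal_envelope -> ¬obtain_consent), we obtain O(¬obtain_consent).
However, premise 6 gives O(obtain_consent).
We now have both O(¬obtain_consent) and O(obtain_consent) — obtain_consent is simultaneously obligatory and forbidden, violating the D-axiom.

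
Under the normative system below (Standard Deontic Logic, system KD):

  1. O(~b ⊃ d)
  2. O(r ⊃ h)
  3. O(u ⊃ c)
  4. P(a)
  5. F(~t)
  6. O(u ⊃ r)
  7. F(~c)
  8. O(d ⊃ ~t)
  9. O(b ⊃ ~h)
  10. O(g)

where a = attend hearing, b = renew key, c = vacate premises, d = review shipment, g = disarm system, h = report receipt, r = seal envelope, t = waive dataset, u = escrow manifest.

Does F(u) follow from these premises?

F(~t) at premise 5 means O(t).
The contrapositive of premise 8 (O(d ⊃ ~t)) is O(t ⊃ ~d), and O(t) is already established, so O(~d).
The contrapositive of premise 1 (O(~b ⊃ d)) is O(~d ⊃ b), and O(~d) is already established, so O(b).
Applying K to premise 9 (O(b ⊃ ~h)) and O(b) yields O(~h).
Premise 2 is O(r ⊃ h); contrapositively O(~h ⊃ ~r). Since O(~h) holds, K gives O(~r).
Premise 6 is O(u ⊃ r); contrapositively O(~r ⊃ ~u). Since O(~r) holds, K gives O(~u).
Premises 3, 4, 7, 10 do not contribute to this derivation.
So O(~u) holds, i.e. F(u). The claim follows.

Yes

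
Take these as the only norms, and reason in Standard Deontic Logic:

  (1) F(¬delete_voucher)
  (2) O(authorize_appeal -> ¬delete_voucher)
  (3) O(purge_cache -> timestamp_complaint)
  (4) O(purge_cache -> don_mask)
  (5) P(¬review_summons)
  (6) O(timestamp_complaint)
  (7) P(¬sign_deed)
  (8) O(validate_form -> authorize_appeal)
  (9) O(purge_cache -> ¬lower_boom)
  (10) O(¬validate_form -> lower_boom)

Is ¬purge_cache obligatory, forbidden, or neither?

Premise 1, F(¬delete_voucher), is equivalent to O(delete_voucher).
Premise 2, O(authorize_appeal -> ¬delete_voucher), contraposes to O(delete_voucher -> ¬authorize_appeal); with O(delete_voucher) we get O(¬authorize_appeal).
Premise 8 is O(validate_form -> authorize_appeal); contrapositively O(¬authorize_appeal -> ¬validate_form). Since O(¬authorize_appeal) holds, K gives O(¬validate_form).
Premise 10 is O(¬validate_form -> lower_boom); since O(¬validate_form), deontic closure gives O(lower_boom).
Premise 9 is O(purge_cache -> ¬lower_boom); contrapositively O(lower_boom -> ¬purge_cache). Since O(lower_boom) holds, K gives O(¬purge_cache).
Premises 3, 4, 5, 6, 7 do not contribute to this derivation.
Hence ¬purge_cache is obligatory.

Obligatory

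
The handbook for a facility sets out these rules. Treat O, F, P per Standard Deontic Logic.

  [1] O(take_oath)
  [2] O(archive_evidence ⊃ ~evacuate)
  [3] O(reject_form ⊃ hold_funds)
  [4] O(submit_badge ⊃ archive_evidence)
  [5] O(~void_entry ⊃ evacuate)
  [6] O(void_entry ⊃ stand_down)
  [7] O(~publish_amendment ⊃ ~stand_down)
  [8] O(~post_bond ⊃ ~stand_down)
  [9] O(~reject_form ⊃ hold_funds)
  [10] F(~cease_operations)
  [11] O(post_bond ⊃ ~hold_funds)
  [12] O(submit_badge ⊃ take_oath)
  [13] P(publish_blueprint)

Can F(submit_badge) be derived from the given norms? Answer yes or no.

Yes

Premises 3 and 9 cover both cases: O(reject_form ⊃ hold_funds) and O(~reject_form ⊃ hold_funds). Since reject_form ∨ ~reject_form is a tautology, O(hold_funds) follows.
The contrapositive of premise 11 (O(post_bond ⊃ ~hold_funds)) is O(hold_funds ⊃ ~post_bond), and O(hold_funds) is already established, so O(~post_bond).
From O(~post_bond) and premise 8, O(~post_bond ⊃ ~stand_down), we obtain O(~stand_down).
The contrapositive of premise 6 (O(void_entry ⊃ stand_down)) is O(~stand_down ⊃ ~void_entry), and O(~stand_down) is already established, so O(~void_entry).
With premise 5, O(~void_entry ⊃ evacuate), the K-axiom yields O(evacuate).
The contrapositive of premise 2 (O(archive_evidence ⊃ ~evacuate)) is O(evacuate ⊃ ~archive_evidence), and O(evacuate) is already established, so O(~archive_evidence).
The contrapositive of premise 4 (O(submit_badge ⊃ archive_evidence)) is O(~archive_evidence ⊃ ~submit_badge), and O(~archive_evidence) is already established, so O(~submit_badge).
Premises 1, 7, 10, 12, 13 do not contribute to this derivation.
So O(~submit_badge) holds, i.e. F(submit_badge). The claim follows.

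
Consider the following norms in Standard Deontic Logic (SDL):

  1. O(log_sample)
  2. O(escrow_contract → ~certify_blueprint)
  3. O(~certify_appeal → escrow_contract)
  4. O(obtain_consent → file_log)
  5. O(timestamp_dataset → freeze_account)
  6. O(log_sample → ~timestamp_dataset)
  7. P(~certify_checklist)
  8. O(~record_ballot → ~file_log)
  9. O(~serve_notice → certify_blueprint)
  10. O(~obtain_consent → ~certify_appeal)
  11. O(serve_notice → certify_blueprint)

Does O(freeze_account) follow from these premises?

Premise 5 is O(timestamp_dataset → freeze_account), but O(timestamp_dataset) is not derivable from the premises, so it does not yield O(freeze_account).
No other premise forces O(freeze_account). An ideal world satisfying every premise can still have freeze_account false, so O(freeze_account) is not derivable.

No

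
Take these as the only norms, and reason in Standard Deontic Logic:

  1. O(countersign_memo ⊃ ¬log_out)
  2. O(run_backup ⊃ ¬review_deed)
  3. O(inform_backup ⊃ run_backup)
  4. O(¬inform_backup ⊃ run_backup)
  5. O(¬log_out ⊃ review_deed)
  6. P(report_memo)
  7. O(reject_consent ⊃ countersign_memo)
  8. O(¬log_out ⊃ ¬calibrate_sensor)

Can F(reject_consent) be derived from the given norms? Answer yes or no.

Yes

Premises 3 and 4 are O(inform_backup ⊃ run_backup) and O(¬inform_backup ⊃ run_backup); every ideal world satisfies inform_backup or ¬inform_backup, so in either case run_backup holds — hence O(run_backup).
Applying K to premise 2 (O(run_backup ⊃ ¬review_deed)) and O(run_backup) yields O(¬review_deed).
Premise 5, O(¬log_out ⊃ review_deed), contraposes to O(¬review_deed ⊃ log_out); with O(¬review_deed) we get O(log_out).
Premise 1 is O(countersign_memo ⊃ ¬log_out); contrapositively O(log_out ⊃ ¬countersign_memo). Since O(log_out) holds, K gives O(¬countersign_memo).
The contrapositive of premise 7 (O(reject_consent ⊃ countersign_memo)) is O(¬countersign_memo ⊃ ¬reject_consent), and O(¬countersign_memo) is already established, so O(¬reject_consent).
Premises 6, 8 do not contribute to this derivation.
So O(¬reject_consent) holds, i.e. F(reject_consent). The claim follows.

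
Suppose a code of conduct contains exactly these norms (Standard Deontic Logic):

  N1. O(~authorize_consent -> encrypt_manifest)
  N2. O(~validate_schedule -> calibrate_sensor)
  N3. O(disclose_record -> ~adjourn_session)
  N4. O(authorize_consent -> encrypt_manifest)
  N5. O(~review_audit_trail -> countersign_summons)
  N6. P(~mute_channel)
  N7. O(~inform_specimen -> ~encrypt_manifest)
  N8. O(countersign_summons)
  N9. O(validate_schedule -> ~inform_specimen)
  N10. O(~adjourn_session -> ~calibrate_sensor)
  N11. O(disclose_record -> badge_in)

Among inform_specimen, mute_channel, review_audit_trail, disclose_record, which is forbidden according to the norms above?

By case analysis on ~authorize_consent: premise 1 gives O(~authorize_consent -> encrypt_manifest) and premise 4 gives O(authorize_consent -> encrypt_manifest), so O(encrypt_manifest) either way.
Premise 7, O(~inform_specimen -> ~encrypt_manifest), contraposes to O(encrypt_manifest -> inform_specimen); with O(encrypt_manifest) we get O(inform_specimen).
Premise 9, O(validate_schedule -> ~inform_specimen), contraposes to O(inform_specimen -> ~validate_schedule); with O(inform_specimen) we get O(~validate_schedule).
From O(~validate_schedule) and premise 2, O(~validate_schedule -> calibrate_sensor), we obtain O(calibrate_sensor).
The contrapositive of premise 10 (O(~adjourn_session -> ~calibrate_sensor)) is O(calibrate_sensor -> adjourn_session), and O(calibrate_sensor) is already established, so O(adjourn_session).
Premise 3, O(disclose_record -> ~adjourn_session), contraposes to O(adjourn_session -> ~disclose_record); with O(adjourn_session) we get O(~disclose_record).
So O(~disclose_record) holds, i.e. disclose_record is forbidden. None of the other listed options is forbidden under the premises.

disclose_record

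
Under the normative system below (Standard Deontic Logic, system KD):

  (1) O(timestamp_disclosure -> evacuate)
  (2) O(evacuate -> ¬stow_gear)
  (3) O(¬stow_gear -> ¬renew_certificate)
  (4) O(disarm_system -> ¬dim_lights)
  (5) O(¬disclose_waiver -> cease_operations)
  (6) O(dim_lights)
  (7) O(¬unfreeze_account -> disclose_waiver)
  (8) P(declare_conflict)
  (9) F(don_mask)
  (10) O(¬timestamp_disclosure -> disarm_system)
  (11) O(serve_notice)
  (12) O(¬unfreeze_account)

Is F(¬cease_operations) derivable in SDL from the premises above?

No

Premise 5 is O(¬disclose_waiver -> cease_operations), but O(¬disclose_waiver) is not derivable from the premises, so it does not yield O(cease_operations).
No other premise forces O(cease_operations). An ideal world satisfying every premise can still have ¬cease_operations true, so F(¬cease_operations) is not derivable.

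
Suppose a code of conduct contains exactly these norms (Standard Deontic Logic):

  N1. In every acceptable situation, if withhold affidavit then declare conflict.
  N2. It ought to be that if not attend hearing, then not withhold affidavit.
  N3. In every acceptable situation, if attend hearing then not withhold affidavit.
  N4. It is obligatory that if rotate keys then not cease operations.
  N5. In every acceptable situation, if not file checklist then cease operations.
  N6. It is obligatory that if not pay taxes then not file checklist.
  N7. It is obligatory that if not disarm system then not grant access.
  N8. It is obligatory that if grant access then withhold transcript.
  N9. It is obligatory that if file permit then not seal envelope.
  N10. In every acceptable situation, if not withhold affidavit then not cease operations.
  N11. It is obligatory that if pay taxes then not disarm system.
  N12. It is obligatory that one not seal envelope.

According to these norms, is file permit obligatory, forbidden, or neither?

Neither

Premise 9 is O(file_permit → ¬seal_envelope); even if O(¬seal_envelope) held, inferring O(file_permit) would be affirming the consequent — invalid.
No premise or chain of K-axiom applications forces O(file_permit), and none forces O(¬file_permit). So file_permit is neither obligatory nor forbidden under these norms.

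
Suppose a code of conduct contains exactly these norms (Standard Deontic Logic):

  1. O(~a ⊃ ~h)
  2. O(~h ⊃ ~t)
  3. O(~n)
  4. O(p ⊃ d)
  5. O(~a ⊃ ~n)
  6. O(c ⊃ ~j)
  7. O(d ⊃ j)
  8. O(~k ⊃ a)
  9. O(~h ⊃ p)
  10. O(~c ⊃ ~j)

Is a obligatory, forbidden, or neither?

Obligatory

Premises 6 and 10 are O(c ⊃ ~j) and O(~c ⊃ ~j); every ideal world satisfies c or ~c, so in either case ~j holds — hence O(~j).
The contrapositive of premise 7 (O(d ⊃ j)) is O(~j ⊃ ~d), and O(~j) is already established, so O(~d).
Premise 4, O(p ⊃ d), contraposes to O(~d ⊃ ~p); with O(~d) we get O(~p).
The contrapositive of premise 9 (O(~h ⊃ p)) is O(~p ⊃ h), and O(~p) is already established, so O(h).
Premise 1 is O(~a ⊃ ~h); contrapositively O(h ⊃ a). Since O(h) holds, K gives O(a).
Premises 2, 3, 5, 8 do not contribute to this derivation.
Hence a is obligatory.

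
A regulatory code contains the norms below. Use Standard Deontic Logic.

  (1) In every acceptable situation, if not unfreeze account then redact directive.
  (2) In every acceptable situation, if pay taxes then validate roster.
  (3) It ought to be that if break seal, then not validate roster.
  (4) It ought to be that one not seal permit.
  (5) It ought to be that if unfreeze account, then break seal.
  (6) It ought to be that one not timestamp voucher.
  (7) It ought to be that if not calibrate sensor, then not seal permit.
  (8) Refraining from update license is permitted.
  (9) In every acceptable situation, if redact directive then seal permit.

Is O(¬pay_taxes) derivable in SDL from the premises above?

From premise 4 we have O(¬seal_permit).
Premise 9 is O(redact_directive → seal_permit); contrapositively O(¬seal_permit → ¬redact_directive). Since O(¬seal_permit) holds, K gives O(¬redact_directive).
The contrapositive of premise 1 (O(¬unfreeze_account → redact_directive)) is O(¬redact_directive → unfreeze_account), and O(¬redact_directive) is already established, so O(unfreeze_account).
From O(unfreeze_account) and premise 5, O(unfreeze_account → break_seal), we obtain O(break_seal).
Applying K to premise 3 (O(break_seal → ¬validate_roster)) and O(break_seal) yields O(¬validate_roster).
Premise 2, O(pay_taxes → validate_roster), contraposes to O(¬validate_roster → ¬pay_taxes); with O(¬validate_roster) we get O(¬pay_taxes).
Premises 6, 7, 8 do not contribute to this derivation.
So O(¬pay_taxes) follows.

Yes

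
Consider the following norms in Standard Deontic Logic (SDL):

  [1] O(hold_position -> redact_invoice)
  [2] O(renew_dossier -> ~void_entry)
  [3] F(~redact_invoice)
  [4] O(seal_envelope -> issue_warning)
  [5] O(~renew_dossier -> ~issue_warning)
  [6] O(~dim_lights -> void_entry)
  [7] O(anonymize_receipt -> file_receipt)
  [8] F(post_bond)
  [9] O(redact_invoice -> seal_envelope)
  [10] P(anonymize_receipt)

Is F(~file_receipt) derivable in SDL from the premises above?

No

Premise 7 is O(anonymize_receipt -> file_receipt), but O(anonymize_receipt) is not derivable from the premises (the permission P(anonymize_receipt) asserts only ~O(~anonymize_receipt), not O(anonymize_receipt)), so it does not yield O(file_receipt).
No other premise forces O(file_receipt). An ideal world satisfying every premise can still have ~file_receipt true, so F(~file_receipt) is not derivable.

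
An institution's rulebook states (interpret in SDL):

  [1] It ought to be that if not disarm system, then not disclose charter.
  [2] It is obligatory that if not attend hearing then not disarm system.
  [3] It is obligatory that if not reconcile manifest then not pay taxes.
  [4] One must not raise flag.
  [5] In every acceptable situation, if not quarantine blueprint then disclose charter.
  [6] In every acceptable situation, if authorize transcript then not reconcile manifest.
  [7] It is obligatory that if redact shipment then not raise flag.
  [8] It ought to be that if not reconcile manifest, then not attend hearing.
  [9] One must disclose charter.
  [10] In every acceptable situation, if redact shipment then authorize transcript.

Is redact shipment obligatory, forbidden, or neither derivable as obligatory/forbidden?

Forbidden

From premise 9 we have O(disclose_charter).
Premise 1, O(¬disarm_system → ¬disclose_charter), contraposes to O(disclose_charter → disarm_system); with O(disclose_charter) we get O(disarm_system).
The contrapositive of premise 2 (O(¬attend_hearing → ¬disarm_system)) is O(disarm_system → attend_hearing), and O(disarm_system) is already established, so O(attend_hearing).
Premise 8 is O(¬reconcile_manifest → ¬attend_hearing); contrapositively O(attend_hearing → reconcile_manifest). Since O(attend_hearing) holds, K gives O(reconcile_manifest).
Premise 6 is O(authorize_transcript → ¬reconcile_manifest); contrapositively O(reconcile_manifest → ¬authorize_transcript). Since O(reconcile_manifest) holds, K gives O(¬authorize_transcript).
The contrapositive of premise 10 (O(redact_shipment → authorize_transcript)) is O(¬authorize_transcript → ¬redact_shipment), and O(¬authorize_transcript) is already established, so O(¬redact_shipment).
Premises 3, 4, 5, 7 do not contribute to this derivation.
Thus O(¬redact_shipment), which is F(redact_shipment): redact_shipment is forbidden.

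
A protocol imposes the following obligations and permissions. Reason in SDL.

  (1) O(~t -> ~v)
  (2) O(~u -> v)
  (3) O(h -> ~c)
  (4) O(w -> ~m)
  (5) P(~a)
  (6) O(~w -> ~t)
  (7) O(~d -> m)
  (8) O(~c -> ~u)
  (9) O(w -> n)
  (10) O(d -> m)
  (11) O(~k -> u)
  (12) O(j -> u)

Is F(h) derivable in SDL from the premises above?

By case analysis on d: premise 10 gives O(d -> m) and premise 7 gives O(~d -> m), so O(m) either way.
Premise 4, O(w -> ~m), contraposes to O(m -> ~w); with O(m) we get O(~w).
Premise 6 is O(~w -> ~t); since O(~w), deontic closure gives O(~t).
Premise 1 is O(~t -> ~v); since O(~t), deontic closure gives O(~v).
Premise 2, O(~u -> v), contraposes to O(~v -> u); with O(~v) we get O(u).
Premise 8 is O(~c -> ~u); contrapositively O(u -> c). Since O(u) holds, K gives O(c).
Premise 3 is O(h -> ~c); contrapositively O(c -> ~h). Since O(c) holds, K gives O(~h).
Premises 5, 9, 11, 12 do not contribute to this derivation.
So O(~h) holds, i.e. F(h). The claim follows.

Yes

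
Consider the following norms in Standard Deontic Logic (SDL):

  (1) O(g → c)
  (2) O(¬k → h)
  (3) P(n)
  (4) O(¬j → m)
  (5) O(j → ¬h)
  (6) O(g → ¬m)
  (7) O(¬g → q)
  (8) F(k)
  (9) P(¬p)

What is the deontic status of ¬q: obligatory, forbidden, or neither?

Forbidden

Premise 8 is F(k), i.e. O(¬k).
Applying K to premise 2 (O(¬k → h)) and O(¬k) yields O(h).
Premise 5 is O(j → ¬h); contrapositively O(h → ¬j). Since O(h) holds, K gives O(¬j).
From O(¬j) and premise 4, O(¬j → m), we obtain O(m).
The contrapositive of premise 6 (O(g → ¬m)) is O(m → ¬g), and O(m) is already established, so O(¬g).
Premise 7 is O(¬g → q); since O(¬g), deontic closure gives O(q).
Premises 1, 3, 9 do not contribute to this derivation.
Thus O(q), which is F(¬q): ¬q is forbidden.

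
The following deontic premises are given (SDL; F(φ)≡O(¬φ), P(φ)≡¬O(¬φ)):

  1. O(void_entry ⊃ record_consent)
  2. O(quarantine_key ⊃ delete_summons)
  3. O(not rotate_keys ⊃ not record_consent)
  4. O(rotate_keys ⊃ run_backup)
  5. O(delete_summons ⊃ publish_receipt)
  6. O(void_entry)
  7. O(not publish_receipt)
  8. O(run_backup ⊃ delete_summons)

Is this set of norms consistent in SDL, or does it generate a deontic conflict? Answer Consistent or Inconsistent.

Inconsistent

Premise 6 gives O(void_entry).
Applying K to premise 1 (O(void_entry ⊃ record_consent)) and O(void_entry) yields O(record_consent).
The contrapositive of premise 3 (O(not rotate_keys ⊃ not record_consent)) is O(record_consent ⊃ rotate_keys), and O(record_consent) is already established, so O(rotate_keys).
From O(rotate_keys) and premise 4, O(rotate_keys ⊃ run_backup), we obtain O(run_backup).
Premise 8 is O(run_backup ⊃ delete_summons); since O(run_backup), deontic closure gives O(delete_summons).
Applying K to premise 5 (O(delete_summons ⊃ publish_receipt)) and O(delete_summons) yields O(publish_receipt).
But premise 7 directly asserts O(not publish_receipt).
We now have both O(publish_receipt) and O(not publish_receipt) — publish_receipt is simultaneously obligatory and forbidden, violating the D-axiom.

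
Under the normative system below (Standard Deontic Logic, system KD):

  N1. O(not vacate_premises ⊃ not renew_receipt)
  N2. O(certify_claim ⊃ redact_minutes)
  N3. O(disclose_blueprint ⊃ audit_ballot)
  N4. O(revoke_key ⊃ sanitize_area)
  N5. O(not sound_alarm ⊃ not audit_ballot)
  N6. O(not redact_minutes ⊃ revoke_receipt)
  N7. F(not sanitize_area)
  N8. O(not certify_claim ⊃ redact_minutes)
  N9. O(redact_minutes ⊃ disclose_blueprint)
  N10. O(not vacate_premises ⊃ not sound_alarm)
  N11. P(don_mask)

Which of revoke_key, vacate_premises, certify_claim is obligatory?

vacate_premises

Premises 8 and 2 cover both cases: O(not certify_claim ⊃ redact_minutes) and O(certify_claim ⊃ redact_minutes). Since not certify_claim ∨ certify_claim is a tautology, O(redact_minutes) follows.
From O(redact_minutes) and premise 9, O(redact_minutes ⊃ disclose_blueprint), we obtain O(disclose_blueprint).
Applying K to premise 3 (O(disclose_blueprint ⊃ audit_ballot)) and O(disclose_blueprint) yields O(audit_ballot).
Premise 5 is O(not sound_alarm ⊃ not audit_ballot); contrapositively O(audit_ballot ⊃ sound_alarm). Since O(audit_ballot) holds, K gives O(sound_alarm).
Premise 10, O(not vacate_premises ⊃ not sound_alarm), contraposes to O(sound_alarm ⊃ vacate_premises); with O(sound_alarm) we get O(vacate_premises).
So O(vacate_premises) holds — vacate_premises is obligatory. None of the other listed options is made obligatory by any chain of premises.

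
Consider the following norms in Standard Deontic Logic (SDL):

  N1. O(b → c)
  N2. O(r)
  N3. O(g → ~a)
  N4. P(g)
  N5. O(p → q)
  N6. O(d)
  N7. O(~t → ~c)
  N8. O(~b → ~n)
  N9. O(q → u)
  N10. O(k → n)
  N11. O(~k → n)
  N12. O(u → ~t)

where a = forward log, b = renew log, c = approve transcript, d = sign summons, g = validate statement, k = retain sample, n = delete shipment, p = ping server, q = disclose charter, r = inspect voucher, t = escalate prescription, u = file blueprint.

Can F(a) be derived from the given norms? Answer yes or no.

No

Premise 3 is O(g → ~a), but O(g) is not derivable from the premises (the permission P(g) asserts only ~O(~g), not O(g)), so it does not yield O(~a).
No other premise forces O(~a). An ideal world satisfying every premise can still have a true, so F(a) is not derivable.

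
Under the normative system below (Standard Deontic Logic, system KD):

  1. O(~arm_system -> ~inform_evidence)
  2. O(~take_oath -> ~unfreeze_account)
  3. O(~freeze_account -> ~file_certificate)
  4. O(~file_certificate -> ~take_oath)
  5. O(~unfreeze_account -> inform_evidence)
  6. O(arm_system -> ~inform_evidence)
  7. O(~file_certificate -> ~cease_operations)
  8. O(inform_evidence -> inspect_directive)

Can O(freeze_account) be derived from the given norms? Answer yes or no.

By case analysis on ~arm_system: premise 1 gives O(~arm_system -> ~inform_evidence) and premise 6 gives O(arm_system -> ~inform_evidence), so O(~inform_evidence) either way.
The contrapositive of premise 5 (O(~unfreeze_account -> inform_evidence)) is O(~inform_evidence -> unfreeze_account), and O(~inform_evidence) is already established, so O(unfreeze_account).
Premise 2, O(~take_oath -> ~unfreeze_account), contraposes to O(unfreeze_account -> take_oath); with O(unfreeze_account) we get O(take_oath).
Premise 4, O(~file_certificate -> ~take_oath), contraposes to O(take_oath -> file_certificate); with O(take_oath) we get O(file_certificate).
Premise 3, O(~freeze_account -> ~file_certificate), contraposes to O(file_certificate -> freeze_account); with O(file_certificate) we get O(freeze_account).
Premises 7, 8 do not contribute to this derivation.
So O(freeze_account) follows.

Yes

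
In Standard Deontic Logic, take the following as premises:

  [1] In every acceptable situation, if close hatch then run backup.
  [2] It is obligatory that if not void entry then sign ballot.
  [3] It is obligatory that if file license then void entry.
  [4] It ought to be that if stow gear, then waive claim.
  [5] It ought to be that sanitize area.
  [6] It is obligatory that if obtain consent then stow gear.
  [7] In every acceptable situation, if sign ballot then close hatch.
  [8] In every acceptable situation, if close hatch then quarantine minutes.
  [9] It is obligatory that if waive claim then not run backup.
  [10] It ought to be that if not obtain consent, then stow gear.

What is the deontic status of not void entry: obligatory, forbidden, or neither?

By case analysis on obtain_consent: premise 6 gives O(obtain_consent → stow_gear) and premise 10 gives O(¬obtain_consent → stow_gear), so O(stow_gear) either way.
Applying K to premise 4 (O(stow_gear → waive_claim)) and O(stow_gear) yields O(waive_claim).
Applying K to premise 9 (O(waive_claim → ¬run_backup)) and O(waive_claim) yields O(¬run_backup).
Premise 1, O(close_hatch → run_backup), contraposes to O(¬run_backup → ¬close_hatch); with O(¬run_backup) we get O(¬close_hatch).
Premise 7, O(sign_ballot → close_hatch), contraposes to O(¬close_hatch → ¬sign_ballot); with O(¬close_hatch) we get O(¬sign_ballot).
The contrapositive of premise 2 (O(¬void_entry → sign_ballot)) is O(¬sign_ballot → void_entry), and O(¬sign_ballot) is already established, so O(void_entry).
Premises 3, 5, 8 do not contribute to this derivation.
Thus O(void_entry), which is F(¬void_entry): ¬void_entry is forbidden.

Forbidden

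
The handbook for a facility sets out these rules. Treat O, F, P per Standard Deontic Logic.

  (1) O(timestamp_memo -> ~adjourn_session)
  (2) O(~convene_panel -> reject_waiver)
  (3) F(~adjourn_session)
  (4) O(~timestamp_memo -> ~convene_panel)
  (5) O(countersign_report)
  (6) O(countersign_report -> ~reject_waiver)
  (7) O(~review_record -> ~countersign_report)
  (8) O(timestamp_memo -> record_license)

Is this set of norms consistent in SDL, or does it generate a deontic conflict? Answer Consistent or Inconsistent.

Premise 3, F(~adjourn_session), is equivalent to O(adjourn_session).
Premise 1 is O(timestamp_memo -> ~adjourn_session); contrapositively O(adjourn_session -> ~timestamp_memo). Since O(adjourn_session) holds, K gives O(~timestamp_memo).
Premise 4 is O(~timestamp_memo -> ~convene_panel); since O(~timestamp_memo), deontic closure gives O(~convene_panel).
Premise 2 is O(~convene_panel -> reject_waiver); since O(~convene_panel), deontic closure gives O(reject_waiver).
Premise 6, O(countersign_report -> ~reject_waiver), contraposes to O(reject_waiver -> ~countersign_report); with O(reject_waiver) we get O(~countersign_report).
But premise 5 directly asserts O(countersign_report).
We now have both O(~countersign_report) and O(countersign_report) — countersign_report is simultaneously obligatory and forbidden, violating the D-axiom.

Inconsistent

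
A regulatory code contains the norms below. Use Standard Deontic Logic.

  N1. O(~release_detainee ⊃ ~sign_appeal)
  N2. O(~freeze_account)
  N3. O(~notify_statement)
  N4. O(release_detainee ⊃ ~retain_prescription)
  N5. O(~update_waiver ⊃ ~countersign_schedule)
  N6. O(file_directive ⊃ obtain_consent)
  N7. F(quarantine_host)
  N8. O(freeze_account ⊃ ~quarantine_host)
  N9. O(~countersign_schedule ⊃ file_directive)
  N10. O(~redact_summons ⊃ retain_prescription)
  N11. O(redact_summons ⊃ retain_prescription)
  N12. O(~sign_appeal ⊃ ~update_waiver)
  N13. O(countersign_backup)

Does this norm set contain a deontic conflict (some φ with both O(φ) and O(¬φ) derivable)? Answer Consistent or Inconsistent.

Premise 8 is O(freeze_account ⊃ ~quarantine_host); even if O(~quarantine_host) held, inferring O(freeze_account) would be affirming the consequent — invalid.
So O(freeze_account) is not derivable, and the apparent clash with O(~freeze_account) does not arise.
A world satisfying every obligation exists (e.g. countersign_backup=true, countersign_schedule=false, file_directive=true, freeze_account=false, notify_statement=false, obtain_consent=true, quarantine_host=false, redact_summons=false, release_detainee=false, retain_prescription=true, sign_appeal=false, update_waiver=false); no atom is both obligatory and forbidden, so the set is consistent.

Consistent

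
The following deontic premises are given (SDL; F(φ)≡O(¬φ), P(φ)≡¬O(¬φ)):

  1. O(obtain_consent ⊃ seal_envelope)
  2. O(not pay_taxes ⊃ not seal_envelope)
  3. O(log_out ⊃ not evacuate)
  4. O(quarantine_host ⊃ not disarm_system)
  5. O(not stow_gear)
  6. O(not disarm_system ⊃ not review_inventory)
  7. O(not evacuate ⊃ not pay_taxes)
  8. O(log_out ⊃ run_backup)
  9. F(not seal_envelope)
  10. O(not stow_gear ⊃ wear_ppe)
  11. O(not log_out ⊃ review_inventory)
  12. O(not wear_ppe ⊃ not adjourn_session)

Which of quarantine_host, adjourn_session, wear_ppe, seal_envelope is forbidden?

Premise 9 is F(not seal_envelope), i.e. O(seal_envelope).
The contrapositive of premise 2 (O(not pay_taxes ⊃ not seal_envelope)) is O(seal_envelope ⊃ pay_taxes), and O(seal_envelope) is already established, so O(pay_taxes).
Premise 7, O(not evacuate ⊃ not pay_taxes), contraposes to O(pay_taxes ⊃ evacuate); with O(pay_taxes) we get O(evacuate).
Premise 3, O(log_out ⊃ not evacuate), contraposes to O(evacuate ⊃ not log_out); with O(evacuate) we get O(not log_out).
Premise 11 is O(not log_out ⊃ review_inventory); since O(not log_out), deontic closure gives O(review_inventory).
Premise 6, O(not disarm_system ⊃ not review_inventory), contraposes to O(review_inventory ⊃ disarm_system); with O(review_inventory) we get O(disarm_system).
The contrapositive of premise 4 (O(quarantine_host ⊃ not disarm_system)) is O(disarm_system ⊃ not quarantine_host), and O(disarm_system) is already established, so O(not quarantine_host).
So O(not quarantine_host) holds, i.e. quarantine_host is forbidden. None of the other listed options is forbidden under the premises.

quarantine_host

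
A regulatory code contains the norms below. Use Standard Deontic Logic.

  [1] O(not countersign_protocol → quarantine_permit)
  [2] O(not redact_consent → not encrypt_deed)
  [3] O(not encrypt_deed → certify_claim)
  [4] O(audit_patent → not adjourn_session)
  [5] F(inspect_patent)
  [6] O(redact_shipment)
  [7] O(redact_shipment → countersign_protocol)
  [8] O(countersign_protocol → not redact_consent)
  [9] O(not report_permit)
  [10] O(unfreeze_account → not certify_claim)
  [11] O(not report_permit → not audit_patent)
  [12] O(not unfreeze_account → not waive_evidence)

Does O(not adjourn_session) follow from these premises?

No

Premise 4 is O(audit_patent → not adjourn_session), but O(audit_patent) is not derivable from the premises, so it does not yield O(not adjourn_session).
No other premise forces O(not adjourn_session). An ideal world satisfying every premise can still have not adjourn_session false, so O(not adjourn_session) is not derivable.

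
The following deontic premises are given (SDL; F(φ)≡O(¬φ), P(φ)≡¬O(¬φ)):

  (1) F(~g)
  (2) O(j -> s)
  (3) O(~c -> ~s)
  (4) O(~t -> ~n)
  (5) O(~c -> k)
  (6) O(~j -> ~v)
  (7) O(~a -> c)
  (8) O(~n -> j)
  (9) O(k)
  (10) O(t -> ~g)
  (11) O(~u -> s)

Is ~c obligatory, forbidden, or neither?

Forbidden

Premise 1 is F(~g), i.e. O(g).
The contrapositive of premise 10 (O(t -> ~g)) is O(g -> ~t), and O(g) is already established, so O(~t).
From O(~t) and premise 4, O(~t -> ~n), we obtain O(~n).
Applying K to premise 8 (O(~n -> j)) and O(~n) yields O(j).
From O(j) and premise 2, O(j -> s), we obtain O(s).
Premise 3 is O(~c -> ~s); contrapositively O(s -> c). Since O(s) holds, K gives O(c).
Premises 5, 6, 7, 9, 11 do not contribute to this derivation.
Thus O(c), which is F(~c): ~c is forbidden.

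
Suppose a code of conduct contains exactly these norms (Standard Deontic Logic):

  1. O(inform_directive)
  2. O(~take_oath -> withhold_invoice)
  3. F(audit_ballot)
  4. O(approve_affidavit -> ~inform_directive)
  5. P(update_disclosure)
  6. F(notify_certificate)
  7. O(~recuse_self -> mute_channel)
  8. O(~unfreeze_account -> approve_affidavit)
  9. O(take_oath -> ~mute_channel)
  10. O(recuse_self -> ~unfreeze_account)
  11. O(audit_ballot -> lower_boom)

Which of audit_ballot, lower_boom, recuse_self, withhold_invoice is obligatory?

Premise 1 states O(inform_directive) outright.
Premise 4, O(approve_affidavit -> ~inform_directive), contraposes to O(inform_directive -> ~approve_affidavit); with O(inform_directive) we get O(~approve_affidavit).
The contrapositive of premise 8 (O(~unfreeze_account -> approve_affidavit)) is O(~approve_affidavit -> unfreeze_account), and O(~approve_affidavit) is already established, so O(unfreeze_account).
Premise 10, O(recuse_self -> ~unfreeze_account), contraposes to O(unfreeze_account -> ~recuse_self); with O(unfreeze_account) we get O(~recuse_self).
Applying K to premise 7 (O(~recuse_self -> mute_channel)) and O(~recuse_self) yields O(mute_channel).
Premise 9, O(take_oath -> ~mute_channel), contraposes to O(mute_channel -> ~take_oath); with O(mute_channel) we get O(~take_oath).
Applying K to premise 2 (O(~take_oath -> withhold_invoice)) and O(~take_oath) yields O(withhold_invoice).
So O(withhold_invoice) holds — withhold_invoice is obligatory. None of the other listed options is made obligatory by any chain of premises.

withhold_invoice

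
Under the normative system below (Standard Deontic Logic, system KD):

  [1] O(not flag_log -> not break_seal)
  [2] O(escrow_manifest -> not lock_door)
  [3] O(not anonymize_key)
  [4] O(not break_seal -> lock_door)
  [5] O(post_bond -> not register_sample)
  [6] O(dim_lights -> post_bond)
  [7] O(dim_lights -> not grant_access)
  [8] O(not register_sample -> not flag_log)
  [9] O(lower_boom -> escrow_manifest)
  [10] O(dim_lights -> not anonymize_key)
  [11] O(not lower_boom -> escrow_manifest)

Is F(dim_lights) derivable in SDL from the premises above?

Yes

Premises 11 and 9 cover both cases: O(not lower_boom -> escrow_manifest) and O(lower_boom -> escrow_manifest). Since not lower_boom ∨ lower_boom is a tautology, O(escrow_manifest) follows.
With premise 2, O(escrow_manifest -> not lock_door), the K-axiom yields O(not lock_door).
Premise 4 is O(not break_seal -> lock_door); contrapositively O(not lock_door -> break_seal). Since O(not lock_door) holds, K gives O(break_seal).
Premise 1, O(not flag_log -> not break_seal), contraposes to O(break_seal -> flag_log); with O(break_seal) we get O(flag_log).
Premise 8, O(not register_sample -> not flag_log), contraposes to O(flag_log -> register_sample); with O(flag_log) we get O(register_sample).
The contrapositive of premise 5 (O(post_bond -> not register_sample)) is O(register_sample -> not post_bond), and O(register_sample) is already established, so O(not post_bond).
The contrapositive of premise 6 (O(dim_lights -> post_bond)) is O(not post_bond -> not dim_lights), and O(not post_bond) is already established, so O(not dim_lights).
Premises 3, 7, 10 do not contribute to this derivation.
So O(not dim_lights) holds, i.e. F(dim_lights). The claim follows.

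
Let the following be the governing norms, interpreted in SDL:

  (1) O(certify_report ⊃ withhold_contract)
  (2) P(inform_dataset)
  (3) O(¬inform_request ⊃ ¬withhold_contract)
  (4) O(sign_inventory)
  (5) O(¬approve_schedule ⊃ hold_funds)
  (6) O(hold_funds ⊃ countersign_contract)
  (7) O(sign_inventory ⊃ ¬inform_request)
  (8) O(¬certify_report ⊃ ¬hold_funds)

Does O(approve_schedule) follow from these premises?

Yes

From premise 4 we have O(sign_inventory).
With premise 7, O(sign_inventory ⊃ ¬inform_request), the K-axiom yields O(¬inform_request).
From O(¬inform_request) and premise 3, O(¬inform_request ⊃ ¬withhold_contract), we obtain O(¬withhold_contract).
Premise 1 is O(certify_report ⊃ withhold_contract); contrapositively O(¬withhold_contract ⊃ ¬certify_report). Since O(¬withhold_contract) holds, K gives O(¬certify_report).
Premise 8 is O(¬certify_report ⊃ ¬hold_funds); since O(¬certify_report), deontic closure gives O(¬hold_funds).
Premise 5 is O(¬approve_schedule ⊃ hold_funds); contrapositively O(¬hold_funds ⊃ approve_schedule). Since O(¬hold_funds) holds, K gives O(approve_schedule).
Premises 2, 6 do not contribute to this derivation.
So O(approve_schedule) follows.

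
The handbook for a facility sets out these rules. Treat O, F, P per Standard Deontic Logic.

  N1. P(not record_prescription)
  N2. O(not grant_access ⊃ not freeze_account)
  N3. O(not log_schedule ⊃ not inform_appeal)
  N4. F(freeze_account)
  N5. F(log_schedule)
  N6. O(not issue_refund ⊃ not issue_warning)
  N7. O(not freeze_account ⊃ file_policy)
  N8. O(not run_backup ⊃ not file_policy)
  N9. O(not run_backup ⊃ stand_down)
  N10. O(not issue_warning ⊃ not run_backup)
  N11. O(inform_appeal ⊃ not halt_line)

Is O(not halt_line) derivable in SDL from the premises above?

No

Premise 11 is O(inform_appeal ⊃ not halt_line), but O(inform_appeal) is not derivable from the premises, so it does not yield O(not halt_line).
No other premise forces O(not halt_line). An ideal world satisfying every premise can still have not halt_line false, so O(not halt_line) is not derivable.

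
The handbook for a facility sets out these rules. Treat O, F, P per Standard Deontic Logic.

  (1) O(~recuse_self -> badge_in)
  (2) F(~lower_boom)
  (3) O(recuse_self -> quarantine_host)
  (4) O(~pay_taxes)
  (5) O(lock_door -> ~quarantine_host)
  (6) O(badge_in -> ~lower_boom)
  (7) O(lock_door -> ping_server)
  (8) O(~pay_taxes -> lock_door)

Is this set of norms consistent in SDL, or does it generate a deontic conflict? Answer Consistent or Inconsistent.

Inconsistent

Premise 2 is F(~lower_boom), i.e. O(lower_boom).
Premise 6 is O(badge_in -> ~lower_boom); contrapositively O(lower_boom -> ~badge_in). Since O(lower_boom) holds, K gives O(~badge_in).
The contrapositive of premise 1 (O(~recuse_self -> badge_in)) is O(~badge_in -> recuse_self), and O(~badge_in) is already established, so O(recuse_self).
With premise 3, O(recuse_self -> quarantine_host), the K-axiom yields O(quarantine_host).
Premise 5 is O(lock_door -> ~quarantine_host); contrapositively O(quarantine_host -> ~lock_door). Since O(quarantine_host) holds, K gives O(~lock_door).
Premise 8, O(~pay_taxes -> lock_door), contraposes to O(~lock_door -> pay_taxes); with O(~lock_door) we get O(pay_taxes).
However, premise 4 gives O(~pay_taxes).
We now have both O(pay_taxes) and O(~pay_taxes) — pay_taxes is simultaneously obligatory and forbidden, violating the D-axiom.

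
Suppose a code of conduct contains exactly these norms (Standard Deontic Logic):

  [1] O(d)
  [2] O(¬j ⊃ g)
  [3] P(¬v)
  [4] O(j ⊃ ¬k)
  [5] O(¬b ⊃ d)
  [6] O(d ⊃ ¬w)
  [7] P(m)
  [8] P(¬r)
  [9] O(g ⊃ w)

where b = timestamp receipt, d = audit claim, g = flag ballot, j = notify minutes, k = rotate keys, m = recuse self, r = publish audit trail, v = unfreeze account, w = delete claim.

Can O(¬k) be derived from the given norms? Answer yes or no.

Yes

Premise 1 gives O(d).
Applying K to premise 6 (O(d ⊃ ¬w)) and O(d) yields O(¬w).
Premise 9, O(g ⊃ w), contraposes to O(¬w ⊃ ¬g); with O(¬w) we get O(¬g).
Premise 2, O(¬j ⊃ g), contraposes to O(¬g ⊃ j); with O(¬g) we get O(j).
From O(j) and premise 4, O(j ⊃ ¬k), we obtain O(¬k).
Premises 3, 5, 7, 8 do not contribute to this derivation.
So O(¬k) follows.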